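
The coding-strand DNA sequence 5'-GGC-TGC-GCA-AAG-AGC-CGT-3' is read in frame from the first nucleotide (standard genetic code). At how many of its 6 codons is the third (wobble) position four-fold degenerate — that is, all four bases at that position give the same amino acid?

3

Codon 1 GGC (Gly): third position 4-fold.
Codon 2 TGC (Cys): third position 2-fold.
Codon 3 GCA (Ala): third position 4-fold.
Codon 4 AAG (Lys): third position 2-fold.
Codon 5 AGC (Ser): third position 2-fold.
Codon 6 CGT (Arg): third position 4-fold.
Four-fold degenerate third positions: 3.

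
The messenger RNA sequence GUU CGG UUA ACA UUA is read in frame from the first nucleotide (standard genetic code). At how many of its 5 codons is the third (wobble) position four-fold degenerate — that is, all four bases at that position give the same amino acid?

3

Codon 1 GUU (Val): third position 4-fold.
Codon 2 CGG (Arg): third position 4-fold.
Codon 3 UUA (Leu): third position 2-fold.
Codon 4 ACA (Thr): third position 4-fold.
Codon 5 UUA (Leu): third position 2-fold.
Four-fold degenerate third positions: 3.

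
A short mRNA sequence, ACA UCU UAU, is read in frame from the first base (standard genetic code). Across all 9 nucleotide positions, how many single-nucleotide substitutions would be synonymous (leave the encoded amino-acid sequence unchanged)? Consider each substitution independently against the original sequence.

7

Codon 1 (ACA, Thr): 3 synonymous substitutions.
Codon 2 (UCU, Ser): 3 synonymous substitutions.
Codon 3 (UAU, Tyr): 1 synonymous substitution.
Total: 3 + 3 + 1 = 7.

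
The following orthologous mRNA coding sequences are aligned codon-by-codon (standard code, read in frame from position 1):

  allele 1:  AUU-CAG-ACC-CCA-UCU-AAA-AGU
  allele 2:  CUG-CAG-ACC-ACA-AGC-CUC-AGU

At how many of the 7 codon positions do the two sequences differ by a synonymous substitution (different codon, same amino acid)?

1

Codon 1: AUU Ile / CUG Leu — nonsynonymous.
Codon 2: CAG Gln / CAG Gln — identical.
Codon 3: ACC Thr / ACC Thr — identical.
Codon 4: CCA Pro / ACA Thr — nonsynonymous.
Codon 5: UCU Ser / AGC Ser — synonymous.
Codon 6: AAA Lys / CUC Leu — nonsynonymous.
Codon 7: AGU Ser / AGU Ser — identical.
Synonymous differences: 1.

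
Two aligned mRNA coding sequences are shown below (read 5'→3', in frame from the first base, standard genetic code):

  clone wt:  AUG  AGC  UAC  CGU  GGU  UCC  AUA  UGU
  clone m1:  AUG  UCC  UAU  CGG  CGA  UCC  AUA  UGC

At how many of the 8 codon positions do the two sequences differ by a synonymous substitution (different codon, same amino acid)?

4

Codon 1: AUG Met / AUG Met — identical.
Codon 2: AGC Ser / UCC Ser — synonymous.
Codon 3: UAC Tyr / UAU Tyr — synonymous.
Codon 4: CGU Arg / CGG Arg — synonymous.
Codon 5: GGU Gly / CGA Arg — nonsynonymous.
Codon 6: UCC Ser / UCC Ser — identical.
Codon 7: AUA Ile / AUA Ile — identical.
Codon 8: UGU Cys / UGC Cys — synonymous.
Synonymous differences: 4.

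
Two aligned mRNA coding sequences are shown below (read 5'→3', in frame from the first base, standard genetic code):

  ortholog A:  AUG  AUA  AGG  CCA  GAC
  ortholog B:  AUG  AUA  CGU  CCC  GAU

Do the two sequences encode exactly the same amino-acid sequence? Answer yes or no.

Codon 1: AUG Met / AUG Met — identical.
Codon 2: AUA Ile / AUA Ile — identical.
Codon 3: AGG Arg / CGU Arg — synonymous.
Codon 4: CCA Pro / CCC Pro — synonymous.
Codon 5: GAC Asp / GAU Asp — synonymous.
Nonsynonymous differences: 0 → same protein.

yes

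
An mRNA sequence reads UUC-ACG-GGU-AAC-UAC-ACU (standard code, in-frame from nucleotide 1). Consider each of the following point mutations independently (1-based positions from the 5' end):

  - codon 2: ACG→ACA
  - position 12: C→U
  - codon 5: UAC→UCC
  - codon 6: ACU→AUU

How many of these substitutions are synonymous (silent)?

2

Codon 2: ACG (Thr) → ACA (Thr) — synonymous.
Codon 4: AAC (Asn) → AAU (Asn) — synonymous.
Codon 5: UAC (Tyr) → UCC (Ser) — missense.
Codon 6: ACU (Thr) → AUU (Ile) — missense.
Synonymous: 2 of 4.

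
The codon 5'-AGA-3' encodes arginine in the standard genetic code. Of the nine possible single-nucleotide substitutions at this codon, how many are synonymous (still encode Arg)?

2

Position 1: CGA → 1 synonymous.
Position 2: none → 0 synonymous.
Position 3: AGG → 1 synonymous.
Total: 1 + 0 + 1 = 2.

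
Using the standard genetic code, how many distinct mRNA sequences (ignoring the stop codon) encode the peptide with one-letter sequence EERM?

Glu: 2 codons.
Glu: 2 codons.
Arg: 6 codons.
Met: 1 codon.
2 × 2 × 6 × 1 = 24.

24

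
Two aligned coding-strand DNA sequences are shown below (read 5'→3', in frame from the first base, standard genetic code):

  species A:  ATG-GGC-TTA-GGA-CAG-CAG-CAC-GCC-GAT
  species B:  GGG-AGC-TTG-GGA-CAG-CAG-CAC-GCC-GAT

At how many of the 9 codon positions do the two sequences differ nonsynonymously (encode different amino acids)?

Codon 1: ATG Met / GGG Gly — nonsynonymous.
Codon 2: GGC Gly / AGC Ser — nonsynonymous.
Codon 3: TTA Leu / TTG Leu — synonymous.
Codon 4: GGA Gly / GGA Gly — identical.
Codon 5: CAG Gln / CAG Gln — identical.
Codon 6: CAG Gln / CAG Gln — identical.
Codon 7: CAC His / CAC His — identical.
Codon 8: GCC Ala / GCC Ala — identical.
Codon 9: GAT Asp / GAT Asp — identical.
Nonsynonymous differences: 2.

2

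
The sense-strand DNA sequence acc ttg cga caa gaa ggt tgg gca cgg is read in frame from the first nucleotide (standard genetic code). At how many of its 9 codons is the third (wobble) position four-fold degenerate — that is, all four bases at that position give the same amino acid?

Codon 1 ACC (Thr): third position 4-fold.
Codon 2 TTG (Leu): third position 2-fold.
Codon 3 CGA (Arg): third position 4-fold.
Codon 4 CAA (Gln): third position 2-fold.
Codon 5 GAA (Glu): third position 2-fold.
Codon 6 GGT (Gly): third position 4-fold.
Codon 7 TGG (Trp): third position 1-fold.
Codon 8 GCA (Ala): third position 4-fold.
Codon 9 CGG (Arg): third position 4-fold.
Four-fold degenerate third positions: 5.

5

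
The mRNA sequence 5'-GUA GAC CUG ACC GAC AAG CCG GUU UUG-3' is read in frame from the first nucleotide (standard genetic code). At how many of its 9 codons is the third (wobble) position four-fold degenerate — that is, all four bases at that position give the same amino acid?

Codon 1 GUA (Val): third position 4-fold.
Codon 2 GAC (Asp): third position 2-fold.
Codon 3 CUG (Leu): third position 4-fold.
Codon 4 ACC (Thr): third position 4-fold.
Codon 5 GAC (Asp): third position 2-fold.
Codon 6 AAG (Lys): third position 2-fold.
Codon 7 CCG (Pro): third position 4-fold.
Codon 8 GUU (Val): third position 4-fold.
Codon 9 UUG (Leu): third position 2-fold.
Four-fold degenerate third positions: 5.

5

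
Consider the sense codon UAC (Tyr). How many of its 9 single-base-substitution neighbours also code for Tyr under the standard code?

Position 1: none → 0 synonymous.
Position 2: none → 0 synonymous.
Position 3: UAU → 1 synonymous.
Total: 0 + 0 + 1 = 1.

1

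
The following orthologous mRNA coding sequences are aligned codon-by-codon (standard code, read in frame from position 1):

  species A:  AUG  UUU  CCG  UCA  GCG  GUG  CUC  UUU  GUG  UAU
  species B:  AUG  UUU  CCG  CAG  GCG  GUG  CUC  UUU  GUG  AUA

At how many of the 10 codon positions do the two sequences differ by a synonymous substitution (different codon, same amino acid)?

0

Codon 1: AUG Met / AUG Met — identical.
Codon 2: UUU Phe / UUU Phe — identical.
Codon 3: CCG Pro / CCG Pro — identical.
Codon 4: UCA Ser / CAG Gln — nonsynonymous.
Codon 5: GCG Ala / GCG Ala — identical.
Codon 6: GUG Val / GUG Val — identical.
Codon 7: CUC Leu / CUC Leu — identical.
Codon 8: UUU Phe / UUU Phe — identical.
Codon 9: GUG Val / GUG Val — identical.
Codon 10: UAU Tyr / AUA Ile — nonsynonymous.
Synonymous differences: 0.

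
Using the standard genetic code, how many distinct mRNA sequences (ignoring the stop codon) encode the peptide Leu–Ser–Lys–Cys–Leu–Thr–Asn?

6912

Leu: 6 codons.
Ser: 6 codons.
Lys: 2 codons.
Cys: 2 codons.
Leu: 6 codons.
Thr: 4 codons.
Asn: 2 codons.
6 × 6 × 2 × 2 × 6 × 4 × 2 = 6912.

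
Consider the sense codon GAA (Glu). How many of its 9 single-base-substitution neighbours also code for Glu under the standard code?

Position 1: none → 0 synonymous.
Position 2: none → 0 synonymous.
Position 3: GAG → 1 synonymous.
Total: 0 + 0 + 1 = 1.

1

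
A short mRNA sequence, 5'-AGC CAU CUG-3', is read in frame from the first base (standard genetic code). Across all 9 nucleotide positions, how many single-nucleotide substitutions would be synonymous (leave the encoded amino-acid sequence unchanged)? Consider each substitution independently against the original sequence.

6

Codon 1 (AGC, Ser): 1 synonymous substitution.
Codon 2 (CAU, His): 1 synonymous substitution.
Codon 3 (CUG, Leu): 4 synonymous substitutions.
Total: 1 + 1 + 4 = 6.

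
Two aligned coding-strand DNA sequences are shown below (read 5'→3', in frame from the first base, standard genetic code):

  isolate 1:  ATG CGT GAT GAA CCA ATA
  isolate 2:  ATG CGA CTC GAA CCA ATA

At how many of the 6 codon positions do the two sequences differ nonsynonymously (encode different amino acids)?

Codon 1: ATG Met / ATG Met — identical.
Codon 2: CGT Arg / CGA Arg — synonymous.
Codon 3: GAT Asp / CTC Leu — nonsynonymous.
Codon 4: GAA Glu / GAA Glu — identical.
Codon 5: CCA Pro / CCA Pro — identical.
Codon 6: ATA Ile / ATA Ile — identical.
Nonsynonymous differences: 1.

1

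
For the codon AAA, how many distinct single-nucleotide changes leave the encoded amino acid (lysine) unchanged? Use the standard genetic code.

1

Position 1: none → 0 synonymous.
Position 2: none → 0 synonymous.
Position 3: AAG → 1 synonymous.
Total: 0 + 0 + 1 = 1.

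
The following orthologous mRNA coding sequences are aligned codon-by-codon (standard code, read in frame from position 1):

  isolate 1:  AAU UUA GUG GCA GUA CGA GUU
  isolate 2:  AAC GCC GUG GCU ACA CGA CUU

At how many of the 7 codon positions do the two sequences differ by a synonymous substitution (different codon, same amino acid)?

2

Codon 1: AAU Asn / AAC Asn — synonymous.
Codon 2: UUA Leu / GCC Ala — nonsynonymous.
Codon 3: GUG Val / GUG Val — identical.
Codon 4: GCA Ala / GCU Ala — synonymous.
Codon 5: GUA Val / ACA Thr — nonsynonymous.
Codon 6: CGA Arg / CGA Arg — identical.
Codon 7: GUU Val / CUU Leu — nonsynonymous.
Synonymous differences: 2.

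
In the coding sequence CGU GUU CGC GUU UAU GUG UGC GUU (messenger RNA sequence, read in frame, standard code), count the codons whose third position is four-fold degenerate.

Codon 1 CGU (Arg): third position 4-fold.
Codon 2 GUU (Val): third position 4-fold.
Codon 3 CGC (Arg): third position 4-fold.
Codon 4 GUU (Val): third position 4-fold.
Codon 5 UAU (Tyr): third position 2-fold.
Codon 6 GUG (Val): third position 4-fold.
Codon 7 UGC (Cys): third position 2-fold.
Codon 8 GUU (Val): third position 4-fold.
Four-fold degenerate third positions: 6.

6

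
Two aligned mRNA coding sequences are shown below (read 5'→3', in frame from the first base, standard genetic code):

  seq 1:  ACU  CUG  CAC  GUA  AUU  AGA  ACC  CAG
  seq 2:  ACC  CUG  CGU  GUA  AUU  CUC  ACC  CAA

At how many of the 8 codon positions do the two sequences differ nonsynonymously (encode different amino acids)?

2

Codon 1: ACU Thr / ACC Thr — synonymous.
Codon 2: CUG Leu / CUG Leu — identical.
Codon 3: CAC His / CGU Arg — nonsynonymous.
Codon 4: GUA Val / GUA Val — identical.
Codon 5: AUU Ile / AUU Ile — identical.
Codon 6: AGA Arg / CUC Leu — nonsynonymous.
Codon 7: ACC Thr / ACC Thr — identical.
Codon 8: CAG Gln / CAA Gln — synonymous.
Nonsynonymous differences: 2.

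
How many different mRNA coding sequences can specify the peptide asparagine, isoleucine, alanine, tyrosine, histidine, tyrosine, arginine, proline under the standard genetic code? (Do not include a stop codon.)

Asn: 2 codons.
Ile: 3 codons.
Ala: 4 codons.
Tyr: 2 codons.
His: 2 codons.
Tyr: 2 codons.
Arg: 6 codons.
Pro: 4 codons.
2 × 3 × 4 × 2 × 2 × 2 × 6 × 4 = 4608.

4608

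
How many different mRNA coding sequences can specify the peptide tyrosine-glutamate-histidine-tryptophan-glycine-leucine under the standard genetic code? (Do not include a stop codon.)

Tyr: 2 codons.
Glu: 2 codons.
His: 2 codons.
Trp: 1 codon.
Gly: 4 codons.
Leu: 6 codons.
2 × 2 × 2 × 1 × 4 × 6 = 192.

192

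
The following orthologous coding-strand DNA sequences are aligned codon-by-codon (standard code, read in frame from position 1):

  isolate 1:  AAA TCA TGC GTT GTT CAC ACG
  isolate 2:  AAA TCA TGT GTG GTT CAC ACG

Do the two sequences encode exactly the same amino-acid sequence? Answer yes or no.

Codon 1: AAA Lys / AAA Lys — identical.
Codon 2: TCA Ser / TCA Ser — identical.
Codon 3: TGC Cys / TGT Cys — synonymous.
Codon 4: GTT Val / GTG Val — synonymous.
Codon 5: GTT Val / GTT Val — identical.
Codon 6: CAC His / CAC His — identical.
Codon 7: ACG Thr / ACG Thr — identical.
Nonsynonymous differences: 0 → same protein.

yes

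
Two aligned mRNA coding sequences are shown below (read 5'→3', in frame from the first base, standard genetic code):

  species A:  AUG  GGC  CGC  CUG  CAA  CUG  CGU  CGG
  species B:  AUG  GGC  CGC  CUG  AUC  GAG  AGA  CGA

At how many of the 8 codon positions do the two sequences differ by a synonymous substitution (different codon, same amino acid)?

2

Codon 1: AUG Met / AUG Met — identical.
Codon 2: GGC Gly / GGC Gly — identical.
Codon 3: CGC Arg / CGC Arg — identical.
Codon 4: CUG Leu / CUG Leu — identical.
Codon 5: CAA Gln / AUC Ile — nonsynonymous.
Codon 6: CUG Leu / GAG Glu — nonsynonymous.
Codon 7: CGU Arg / AGA Arg — synonymous.
Codon 8: CGG Arg / CGA Arg — synonymous.
Synonymous differences: 2.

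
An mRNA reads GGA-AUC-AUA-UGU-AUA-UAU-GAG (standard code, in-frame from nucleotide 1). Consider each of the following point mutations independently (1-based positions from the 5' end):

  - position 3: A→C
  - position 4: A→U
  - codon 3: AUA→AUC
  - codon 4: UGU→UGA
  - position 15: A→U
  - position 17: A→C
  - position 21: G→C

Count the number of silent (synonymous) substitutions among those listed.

Codon 1: GGA (Gly) → GGC (Gly) — synonymous.
Codon 2: AUC (Ile) → UUC (Phe) — missense.
Codon 3: AUA (Ile) → AUC (Ile) — synonymous.
Codon 4: UGU (Cys) → UGA (Stop) — nonsense.
Codon 5: AUA (Ile) → AUU (Ile) — synonymous.
Codon 6: UAU (Tyr) → UCU (Ser) — missense.
Codon 7: GAG (Glu) → GAC (Asp) — missense.
Synonymous: 3 of 7.

3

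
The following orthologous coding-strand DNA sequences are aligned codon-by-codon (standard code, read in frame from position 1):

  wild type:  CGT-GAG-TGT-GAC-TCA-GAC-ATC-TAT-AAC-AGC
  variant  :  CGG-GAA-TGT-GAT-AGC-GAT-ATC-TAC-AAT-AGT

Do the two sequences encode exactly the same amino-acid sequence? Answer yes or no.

Codon 1: CGT Arg / CGG Arg — synonymous.
Codon 2: GAG Glu / GAA Glu — synonymous.
Codon 3: TGT Cys / TGT Cys — identical.
Codon 4: GAC Asp / GAT Asp — synonymous.
Codon 5: TCA Ser / AGC Ser — synonymous.
Codon 6: GAC Asp / GAT Asp — synonymous.
Codon 7: ATC Ile / ATC Ile — identical.
Codon 8: TAT Tyr / TAC Tyr — synonymous.
Codon 9: AAC Asn / AAT Asn — synonymous.
Codon 10: AGC Ser / AGT Ser — synonymous.
Nonsynonymous differences: 0 → same protein.

yes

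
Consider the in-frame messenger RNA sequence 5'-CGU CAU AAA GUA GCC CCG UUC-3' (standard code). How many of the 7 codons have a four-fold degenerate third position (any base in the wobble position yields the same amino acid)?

4

Codon 1 CGU (Arg): third position 4-fold.
Codon 2 CAU (His): third position 2-fold.
Codon 3 AAA (Lys): third position 2-fold.
Codon 4 GUA (Val): third position 4-fold.
Codon 5 GCC (Ala): third position 4-fold.
Codon 6 CCG (Pro): third position 4-fold.
Codon 7 UUC (Phe): third position 2-fold.
Four-fold degenerate third positions: 4.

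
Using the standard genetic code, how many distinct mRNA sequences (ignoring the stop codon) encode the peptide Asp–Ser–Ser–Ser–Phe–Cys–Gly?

6912

Asp: 2 codons.
Ser: 6 codons.
Ser: 6 codons.
Ser: 6 codons.
Phe: 2 codons.
Cys: 2 codons.
Gly: 4 codons.
2 × 6 × 6 × 6 × 2 × 2 × 4 = 6912.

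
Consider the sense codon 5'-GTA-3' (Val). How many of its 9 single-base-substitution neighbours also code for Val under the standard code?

3

Position 1: none → 0 synonymous.
Position 2: none → 0 synonymous.
Position 3: GTT, GTC, GTG → 3 synonymous.
Total: 0 + 0 + 3 = 3.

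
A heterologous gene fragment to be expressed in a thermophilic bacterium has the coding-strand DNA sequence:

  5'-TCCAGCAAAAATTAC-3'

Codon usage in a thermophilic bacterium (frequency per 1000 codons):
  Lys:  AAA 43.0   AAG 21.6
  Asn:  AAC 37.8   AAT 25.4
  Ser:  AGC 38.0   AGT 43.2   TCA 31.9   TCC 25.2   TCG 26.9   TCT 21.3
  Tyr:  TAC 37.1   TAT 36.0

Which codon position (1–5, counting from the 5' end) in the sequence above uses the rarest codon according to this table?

Codon 1 TCC (Ser): 25.2 per 1000.
Codon 2 AGC (Ser): 38.0 per 1000.
Codon 3 AAA (Lys): 43.0 per 1000.
Codon 4 AAT (Asn): 25.4 per 1000.
Codon 5 TAC (Tyr): 37.1 per 1000.
Lowest frequency is 25.2 at codon 1.

1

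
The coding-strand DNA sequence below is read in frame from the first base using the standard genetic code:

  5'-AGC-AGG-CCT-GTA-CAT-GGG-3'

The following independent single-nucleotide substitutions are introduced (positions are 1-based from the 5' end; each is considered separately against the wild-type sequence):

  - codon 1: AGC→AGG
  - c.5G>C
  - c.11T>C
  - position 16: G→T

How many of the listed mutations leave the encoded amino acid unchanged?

0

Codon 1: AGC (Ser) → AGG (Arg) — missense.
Codon 2: AGG (Arg) → ACG (Thr) — missense.
Codon 4: GTA (Val) → GCA (Ala) — missense.
Codon 6: GGG (Gly) → TGG (Trp) — missense.
Synonymous: 0 of 4.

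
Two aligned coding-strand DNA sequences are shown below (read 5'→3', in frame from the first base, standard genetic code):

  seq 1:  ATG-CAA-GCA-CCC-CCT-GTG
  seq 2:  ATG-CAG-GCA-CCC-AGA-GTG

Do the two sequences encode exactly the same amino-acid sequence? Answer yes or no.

Codon 1: ATG Met / ATG Met — identical.
Codon 2: CAA Gln / CAG Gln — synonymous.
Codon 3: GCA Ala / GCA Ala — identical.
Codon 4: CCC Pro / CCC Pro — identical.
Codon 5: CCT Pro / AGA Arg — nonsynonymous.
Codon 6: GTG Val / GTG Val — identical.
Nonsynonymous differences: 1 → different protein.

no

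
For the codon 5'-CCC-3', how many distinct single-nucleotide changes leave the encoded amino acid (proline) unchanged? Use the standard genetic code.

Position 1: none → 0 synonymous.
Position 2: none → 0 synonymous.
Position 3: CCU, CCA, CCG → 3 synonymous.
Total: 0 + 0 + 3 = 3.

3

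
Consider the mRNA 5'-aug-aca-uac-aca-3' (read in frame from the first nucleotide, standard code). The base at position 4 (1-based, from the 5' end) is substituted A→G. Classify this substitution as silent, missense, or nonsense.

Position 4 falls in codon 2: ACA → Thr.
After the substitution the codon is GCA → Ala.
Thr ≠ Ala, so this is a missense mutation.

missense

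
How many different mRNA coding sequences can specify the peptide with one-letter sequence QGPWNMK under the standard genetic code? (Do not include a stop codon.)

128

Gln: 2 codons.
Gly: 4 codons.
Pro: 4 codons.
Trp: 1 codon.
Asn: 2 codons.
Met: 1 codon.
Lys: 2 codons.
2 × 4 × 4 × 1 × 2 × 1 × 2 = 128.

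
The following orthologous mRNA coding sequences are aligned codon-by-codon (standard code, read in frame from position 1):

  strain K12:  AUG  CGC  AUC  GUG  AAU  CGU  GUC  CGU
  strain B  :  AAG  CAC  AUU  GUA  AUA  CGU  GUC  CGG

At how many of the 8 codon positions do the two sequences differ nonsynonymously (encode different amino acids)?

Codon 1: AUG Met / AAG Lys — nonsynonymous.
Codon 2: CGC Arg / CAC His — nonsynonymous.
Codon 3: AUC Ile / AUU Ile — synonymous.
Codon 4: GUG Val / GUA Val — synonymous.
Codon 5: AAU Asn / AUA Ile — nonsynonymous.
Codon 6: CGU Arg / CGU Arg — identical.
Codon 7: GUC Val / GUC Val — identical.
Codon 8: CGU Arg / CGG Arg — synonymous.
Nonsynonymous differences: 3.

3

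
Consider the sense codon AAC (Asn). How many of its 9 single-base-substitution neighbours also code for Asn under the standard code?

1

Position 1: none → 0 synonymous.
Position 2: none → 0 synonymous.
Position 3: AAU → 1 synonymous.
Total: 0 + 0 + 1 = 1.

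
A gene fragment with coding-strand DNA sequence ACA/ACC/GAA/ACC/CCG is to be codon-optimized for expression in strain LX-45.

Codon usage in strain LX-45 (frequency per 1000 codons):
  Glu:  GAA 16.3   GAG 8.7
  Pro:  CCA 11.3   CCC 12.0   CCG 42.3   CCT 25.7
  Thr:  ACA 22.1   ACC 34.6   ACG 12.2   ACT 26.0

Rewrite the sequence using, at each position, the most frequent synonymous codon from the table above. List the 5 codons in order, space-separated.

ACC ACC GAA ACC CCG

Codon 1 (Thr): best is ACC at 34.6.
Codon 2 (Thr): best is ACC at 34.6.
Codon 3 (Glu): best is GAA at 16.3.
Codon 4 (Thr): best is ACC at 34.6.
Codon 5 (Pro): best is CCG at 42.3.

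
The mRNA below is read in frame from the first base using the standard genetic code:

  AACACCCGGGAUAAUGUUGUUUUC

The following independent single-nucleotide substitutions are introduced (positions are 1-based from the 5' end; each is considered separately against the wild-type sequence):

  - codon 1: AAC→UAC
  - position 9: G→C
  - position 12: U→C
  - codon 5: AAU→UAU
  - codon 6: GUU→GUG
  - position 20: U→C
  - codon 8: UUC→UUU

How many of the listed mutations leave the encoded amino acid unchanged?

Codon 1: AAC (Asn) → UAC (Tyr) — missense.
Codon 3: CGG (Arg) → CGC (Arg) — synonymous.
Codon 4: GAU (Asp) → GAC (Asp) — synonymous.
Codon 5: AAU (Asn) → UAU (Tyr) — missense.
Codon 6: GUU (Val) → GUG (Val) — synonymous.
Codon 7: GUU (Val) → GCU (Ala) — missense.
Codon 8: UUC (Phe) → UUU (Phe) — synonymous.
Synonymous: 4 of 7.

4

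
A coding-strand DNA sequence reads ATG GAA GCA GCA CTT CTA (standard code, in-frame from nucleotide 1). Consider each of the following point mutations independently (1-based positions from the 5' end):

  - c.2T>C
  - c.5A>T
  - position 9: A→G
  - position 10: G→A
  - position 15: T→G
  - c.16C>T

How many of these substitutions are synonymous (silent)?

3

Codon 1: ATG (Met) → ACG (Thr) — missense.
Codon 2: GAA (Glu) → GTA (Val) — missense.
Codon 3: GCA (Ala) → GCG (Ala) — synonymous.
Codon 4: GCA (Ala) → ACA (Thr) — missense.
Codon 5: CTT (Leu) → CTG (Leu) — synonymous.
Codon 6: CTA (Leu) → TTA (Leu) — synonymous.
Synonymous: 3 of 6.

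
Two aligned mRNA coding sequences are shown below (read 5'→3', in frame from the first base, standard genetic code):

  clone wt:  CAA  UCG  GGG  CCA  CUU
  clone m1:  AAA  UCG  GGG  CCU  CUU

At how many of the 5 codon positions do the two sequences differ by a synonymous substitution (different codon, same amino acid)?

1

Codon 1: CAA Gln / AAA Lys — nonsynonymous.
Codon 2: UCG Ser / UCG Ser — identical.
Codon 3: GGG Gly / GGG Gly — identical.
Codon 4: CCA Pro / CCU Pro — synonymous.
Codon 5: CUU Leu / CUU Leu — identical.
Synonymous differences: 1.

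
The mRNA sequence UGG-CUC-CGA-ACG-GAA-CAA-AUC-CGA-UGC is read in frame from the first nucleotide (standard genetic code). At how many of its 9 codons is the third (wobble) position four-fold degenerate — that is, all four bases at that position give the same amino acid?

4

Codon 1 UGG (Trp): third position 1-fold.
Codon 2 CUC (Leu): third position 4-fold.
Codon 3 CGA (Arg): third position 4-fold.
Codon 4 ACG (Thr): third position 4-fold.
Codon 5 GAA (Glu): third position 2-fold.
Codon 6 CAA (Gln): third position 2-fold.
Codon 7 AUC (Ile): third position 3-fold.
Codon 8 CGA (Arg): third position 4-fold.
Codon 9 UGC (Cys): third position 2-fold.
Four-fold degenerate third positions: 4.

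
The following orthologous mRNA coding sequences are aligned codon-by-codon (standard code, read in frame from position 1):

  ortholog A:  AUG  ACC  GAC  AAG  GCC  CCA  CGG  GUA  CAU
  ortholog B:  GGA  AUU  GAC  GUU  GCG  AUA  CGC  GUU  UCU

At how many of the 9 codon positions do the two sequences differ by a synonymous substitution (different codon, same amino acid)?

Codon 1: AUG Met / GGA Gly — nonsynonymous.
Codon 2: ACC Thr / AUU Ile — nonsynonymous.
Codon 3: GAC Asp / GAC Asp — identical.
Codon 4: AAG Lys / GUU Val — nonsynonymous.
Codon 5: GCC Ala / GCG Ala — synonymous.
Codon 6: CCA Pro / AUA Ile — nonsynonymous.
Codon 7: CGG Arg / CGC Arg — synonymous.
Codon 8: GUA Val / GUU Val — synonymous.
Codon 9: CAU His / UCU Ser — nonsynonymous.
Synonymous differences: 3.

3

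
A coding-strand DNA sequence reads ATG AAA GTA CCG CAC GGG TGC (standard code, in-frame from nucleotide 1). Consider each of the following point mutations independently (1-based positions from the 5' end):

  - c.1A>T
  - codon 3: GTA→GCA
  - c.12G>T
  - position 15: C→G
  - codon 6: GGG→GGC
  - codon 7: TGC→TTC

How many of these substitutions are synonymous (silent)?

Codon 1: ATG (Met) → TTG (Leu) — missense.
Codon 3: GTA (Val) → GCA (Ala) — missense.
Codon 4: CCG (Pro) → CCT (Pro) — synonymous.
Codon 5: CAC (His) → CAG (Gln) — missense.
Codon 6: GGG (Gly) → GGC (Gly) — synonymous.
Codon 7: TGC (Cys) → TTC (Phe) — missense.
Synonymous: 2 of 6.

2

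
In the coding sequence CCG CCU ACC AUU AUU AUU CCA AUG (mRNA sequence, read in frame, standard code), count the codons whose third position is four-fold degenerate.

Codon 1 CCG (Pro): third position 4-fold.
Codon 2 CCU (Pro): third position 4-fold.
Codon 3 ACC (Thr): third position 4-fold.
Codon 4 AUU (Ile): third position 3-fold.
Codon 5 AUU (Ile): third position 3-fold.
Codon 6 AUU (Ile): third position 3-fold.
Codon 7 CCA (Pro): third position 4-fold.
Codon 8 AUG (Met): third position 1-fold.
Four-fold degenerate third positions: 4.

4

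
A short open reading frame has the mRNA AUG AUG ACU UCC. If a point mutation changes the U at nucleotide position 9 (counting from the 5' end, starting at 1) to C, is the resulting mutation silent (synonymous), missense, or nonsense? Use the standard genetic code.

silent

Position 9 falls in codon 3: ACU → Thr.
After the substitution the codon is ACC → Thr.
Both encode Thr, so the change is synonymous.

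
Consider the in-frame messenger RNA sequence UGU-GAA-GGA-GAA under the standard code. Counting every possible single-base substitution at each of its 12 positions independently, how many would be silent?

6

Codon 1 (UGU, Cys): 1 synonymous substitution.
Codon 2 (GAA, Glu): 1 synonymous substitution.
Codon 3 (GGA, Gly): 3 synonymous substitutions.
Codon 4 (GAA, Glu): 1 synonymous substitution.
Total: 1 + 1 + 3 + 1 = 6.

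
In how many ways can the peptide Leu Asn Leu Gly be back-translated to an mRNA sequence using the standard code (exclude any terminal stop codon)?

288

Leu: 6 codons.
Asn: 2 codons.
Leu: 6 codons.
Gly: 4 codons.
6 × 2 × 6 × 4 = 288.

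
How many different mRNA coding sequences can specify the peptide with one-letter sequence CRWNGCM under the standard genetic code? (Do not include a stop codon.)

192

Cys: 2 codons.
Arg: 6 codons.
Trp: 1 codon.
Asn: 2 codons.
Gly: 4 codons.
Cys: 2 codons.
Met: 1 codon.
2 × 6 × 1 × 2 × 4 × 2 × 1 = 192.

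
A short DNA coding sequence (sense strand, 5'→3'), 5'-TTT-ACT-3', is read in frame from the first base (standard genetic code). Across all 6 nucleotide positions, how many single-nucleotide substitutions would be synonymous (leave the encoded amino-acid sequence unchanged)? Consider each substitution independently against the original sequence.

4

Codon 1 (TTT, Phe): 1 synonymous substitution.
Codon 2 (ACT, Thr): 3 synonymous substitutions.
Total: 1 + 3 = 4.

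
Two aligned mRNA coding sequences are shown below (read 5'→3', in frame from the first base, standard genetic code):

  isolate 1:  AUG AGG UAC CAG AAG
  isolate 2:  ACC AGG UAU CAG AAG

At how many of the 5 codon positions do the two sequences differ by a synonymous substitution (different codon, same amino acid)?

Codon 1: AUG Met / ACC Thr — nonsynonymous.
Codon 2: AGG Arg / AGG Arg — identical.
Codon 3: UAC Tyr / UAU Tyr — synonymous.
Codon 4: CAG Gln / CAG Gln — identical.
Codon 5: AAG Lys / AAG Lys — identical.
Synonymous differences: 1.

1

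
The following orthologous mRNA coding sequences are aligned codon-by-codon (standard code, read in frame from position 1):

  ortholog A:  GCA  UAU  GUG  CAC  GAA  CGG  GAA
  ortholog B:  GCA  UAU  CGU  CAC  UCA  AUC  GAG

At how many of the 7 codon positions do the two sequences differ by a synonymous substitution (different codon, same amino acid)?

Codon 1: GCA Ala / GCA Ala — identical.
Codon 2: UAU Tyr / UAU Tyr — identical.
Codon 3: GUG Val / CGU Arg — nonsynonymous.
Codon 4: CAC His / CAC His — identical.
Codon 5: GAA Glu / UCA Ser — nonsynonymous.
Codon 6: CGG Arg / AUC Ile — nonsynonymous.
Codon 7: GAA Glu / GAG Glu — synonymous.
Synonymous differences: 1.

1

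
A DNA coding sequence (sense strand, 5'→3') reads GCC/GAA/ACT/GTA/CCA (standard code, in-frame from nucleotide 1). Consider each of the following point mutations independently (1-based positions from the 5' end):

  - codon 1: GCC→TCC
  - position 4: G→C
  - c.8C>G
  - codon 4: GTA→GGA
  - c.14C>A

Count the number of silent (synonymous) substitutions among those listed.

Codon 1: GCC (Ala) → TCC (Ser) — missense.
Codon 2: GAA (Glu) → CAA (Gln) — missense.
Codon 3: ACT (Thr) → AGT (Ser) — missense.
Codon 4: GTA (Val) → GGA (Gly) — missense.
Codon 5: CCA (Pro) → CAA (Gln) — missense.
Synonymous: 0 of 5.

0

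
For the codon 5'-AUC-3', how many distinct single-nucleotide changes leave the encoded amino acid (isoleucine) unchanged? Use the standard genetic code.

2

Position 1: none → 0 synonymous.
Position 2: none → 0 synonymous.
Position 3: AUU, AUA → 2 synonymous.
Total: 0 + 0 + 2 = 2.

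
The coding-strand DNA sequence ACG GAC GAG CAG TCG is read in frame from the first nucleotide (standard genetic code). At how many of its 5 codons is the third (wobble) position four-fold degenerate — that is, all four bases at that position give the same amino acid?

Codon 1 ACG (Thr): third position 4-fold.
Codon 2 GAC (Asp): third position 2-fold.
Codon 3 GAG (Glu): third position 2-fold.
Codon 4 CAG (Gln): third position 2-fold.
Codon 5 TCG (Ser): third position 4-fold.
Four-fold degenerate third positions: 2.

2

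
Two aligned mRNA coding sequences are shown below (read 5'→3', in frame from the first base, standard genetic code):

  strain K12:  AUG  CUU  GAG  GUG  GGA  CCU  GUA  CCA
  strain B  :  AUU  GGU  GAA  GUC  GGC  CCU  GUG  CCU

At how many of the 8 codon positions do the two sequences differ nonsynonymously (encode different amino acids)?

Codon 1: AUG Met / AUU Ile — nonsynonymous.
Codon 2: CUU Leu / GGU Gly — nonsynonymous.
Codon 3: GAG Glu / GAA Glu — synonymous.
Codon 4: GUG Val / GUC Val — synonymous.
Codon 5: GGA Gly / GGC Gly — synonymous.
Codon 6: CCU Pro / CCU Pro — identical.
Codon 7: GUA Val / GUG Val — synonymous.
Codon 8: CCA Pro / CCU Pro — synonymous.
Nonsynonymous differences: 2.

2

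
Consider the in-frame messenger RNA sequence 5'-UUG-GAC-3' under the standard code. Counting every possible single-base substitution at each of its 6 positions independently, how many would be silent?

3

Codon 1 (UUG, Leu): 2 synonymous substitutions.
Codon 2 (GAC, Asp): 1 synonymous substitution.
Total: 2 + 1 = 3.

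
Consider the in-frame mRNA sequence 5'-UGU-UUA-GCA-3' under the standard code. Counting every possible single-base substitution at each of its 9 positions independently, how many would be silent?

6

Codon 1 (UGU, Cys): 1 synonymous substitution.
Codon 2 (UUA, Leu): 2 synonymous substitutions.
Codon 3 (GCA, Ala): 3 synonymous substitutions.
Total: 1 + 2 + 3 = 6.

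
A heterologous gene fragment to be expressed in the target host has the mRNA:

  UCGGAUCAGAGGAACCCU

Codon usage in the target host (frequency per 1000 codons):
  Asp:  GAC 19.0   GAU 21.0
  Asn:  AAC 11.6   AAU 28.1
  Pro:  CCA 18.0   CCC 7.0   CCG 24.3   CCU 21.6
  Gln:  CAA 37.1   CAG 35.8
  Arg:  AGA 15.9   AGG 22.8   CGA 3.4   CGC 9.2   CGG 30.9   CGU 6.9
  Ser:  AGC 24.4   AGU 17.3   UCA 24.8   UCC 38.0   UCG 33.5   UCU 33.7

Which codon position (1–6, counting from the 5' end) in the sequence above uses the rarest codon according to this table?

5

Codon 1 UCG (Ser): 33.5 per 1000.
Codon 2 GAU (Asp): 21.0 per 1000.
Codon 3 CAG (Gln): 35.8 per 1000.
Codon 4 AGG (Arg): 22.8 per 1000.
Codon 5 AAC (Asn): 11.6 per 1000.
Codon 6 CCU (Pro): 21.6 per 1000.
Lowest frequency is 11.6 at codon 5.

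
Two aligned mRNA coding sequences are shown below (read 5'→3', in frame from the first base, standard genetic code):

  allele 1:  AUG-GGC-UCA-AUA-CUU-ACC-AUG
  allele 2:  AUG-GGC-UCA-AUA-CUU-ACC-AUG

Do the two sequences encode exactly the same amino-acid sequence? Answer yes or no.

yes

Codon 1: AUG Met / AUG Met — identical.
Codon 2: GGC Gly / GGC Gly — identical.
Codon 3: UCA Ser / UCA Ser — identical.
Codon 4: AUA Ile / AUA Ile — identical.
Codon 5: CUU Leu / CUU Leu — identical.
Codon 6: ACC Thr / ACC Thr — identical.
Codon 7: AUG Met / AUG Met — identical.
Nonsynonymous differences: 0 → same protein.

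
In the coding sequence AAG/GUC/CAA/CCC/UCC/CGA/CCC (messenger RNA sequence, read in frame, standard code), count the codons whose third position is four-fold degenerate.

5

Codon 1 AAG (Lys): third position 2-fold.
Codon 2 GUC (Val): third position 4-fold.
Codon 3 CAA (Gln): third position 2-fold.
Codon 4 CCC (Pro): third position 4-fold.
Codon 5 UCC (Ser): third position 4-fold.
Codon 6 CGA (Arg): third position 4-fold.
Codon 7 CCC (Pro): third position 4-fold.
Four-fold degenerate third positions: 5.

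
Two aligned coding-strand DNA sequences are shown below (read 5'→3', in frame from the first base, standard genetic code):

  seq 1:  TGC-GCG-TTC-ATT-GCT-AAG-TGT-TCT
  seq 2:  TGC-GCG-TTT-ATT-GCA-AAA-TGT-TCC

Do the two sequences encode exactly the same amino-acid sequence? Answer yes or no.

yes

Codon 1: TGC Cys / TGC Cys — identical.
Codon 2: GCG Ala / GCG Ala — identical.
Codon 3: TTC Phe / TTT Phe — synonymous.
Codon 4: ATT Ile / ATT Ile — identical.
Codon 5: GCT Ala / GCA Ala — synonymous.
Codon 6: AAG Lys / AAA Lys — synonymous.
Codon 7: TGT Cys / TGT Cys — identical.
Codon 8: TCT Ser / TCC Ser — synonymous.
Nonsynonymous differences: 0 → same protein.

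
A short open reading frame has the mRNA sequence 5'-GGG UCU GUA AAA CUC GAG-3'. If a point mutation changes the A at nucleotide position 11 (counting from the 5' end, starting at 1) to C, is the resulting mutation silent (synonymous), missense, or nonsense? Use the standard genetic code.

Position 11 falls in codon 4: AAA → Lys.
After the substitution the codon is ACA → Thr.
Lys ≠ Thr, so this is a missense mutation.

missense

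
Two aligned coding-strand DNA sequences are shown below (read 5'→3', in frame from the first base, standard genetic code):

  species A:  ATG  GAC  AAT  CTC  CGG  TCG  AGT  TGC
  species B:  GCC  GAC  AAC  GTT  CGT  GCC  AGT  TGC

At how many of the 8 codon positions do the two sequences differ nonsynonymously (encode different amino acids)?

Codon 1: ATG Met / GCC Ala — nonsynonymous.
Codon 2: GAC Asp / GAC Asp — identical.
Codon 3: AAT Asn / AAC Asn — synonymous.
Codon 4: CTC Leu / GTT Val — nonsynonymous.
Codon 5: CGG Arg / CGT Arg — synonymous.
Codon 6: TCG Ser / GCC Ala — nonsynonymous.
Codon 7: AGT Ser / AGT Ser — identical.
Codon 8: TGC Cys / TGC Cys — identical.
Nonsynonymous differences: 3.

3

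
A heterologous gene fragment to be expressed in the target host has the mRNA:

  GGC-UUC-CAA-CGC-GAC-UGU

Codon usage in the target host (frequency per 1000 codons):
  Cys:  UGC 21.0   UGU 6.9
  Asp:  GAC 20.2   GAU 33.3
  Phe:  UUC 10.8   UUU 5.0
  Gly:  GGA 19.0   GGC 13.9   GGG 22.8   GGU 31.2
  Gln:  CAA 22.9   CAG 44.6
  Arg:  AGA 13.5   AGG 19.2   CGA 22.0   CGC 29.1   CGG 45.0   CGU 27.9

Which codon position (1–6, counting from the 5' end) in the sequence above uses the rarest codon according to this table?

6

Codon 1 GGC (Gly): 13.9 per 1000.
Codon 2 UUC (Phe): 10.8 per 1000.
Codon 3 CAA (Gln): 22.9 per 1000.
Codon 4 CGC (Arg): 29.1 per 1000.
Codon 5 GAC (Asp): 20.2 per 1000.
Codon 6 UGU (Cys): 6.9 per 1000.
Lowest frequency is 6.9 at codon 6.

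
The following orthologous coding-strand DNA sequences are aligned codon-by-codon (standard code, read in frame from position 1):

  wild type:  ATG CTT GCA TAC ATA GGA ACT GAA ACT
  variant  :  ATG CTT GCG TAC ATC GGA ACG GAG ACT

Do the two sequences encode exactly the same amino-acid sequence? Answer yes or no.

yes

Codon 1: ATG Met / ATG Met — identical.
Codon 2: CTT Leu / CTT Leu — identical.
Codon 3: GCA Ala / GCG Ala — synonymous.
Codon 4: TAC Tyr / TAC Tyr — identical.
Codon 5: ATA Ile / ATC Ile — synonymous.
Codon 6: GGA Gly / GGA Gly — identical.
Codon 7: ACT Thr / ACG Thr — synonymous.
Codon 8: GAA Glu / GAG Glu — synonymous.
Codon 9: ACT Thr / ACT Thr — identical.
Nonsynonymous differences: 0 → same protein.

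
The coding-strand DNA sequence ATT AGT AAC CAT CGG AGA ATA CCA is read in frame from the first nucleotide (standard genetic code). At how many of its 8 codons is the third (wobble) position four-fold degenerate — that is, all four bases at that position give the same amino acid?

2

Codon 1 ATT (Ile): third position 3-fold.
Codon 2 AGT (Ser): third position 2-fold.
Codon 3 AAC (Asn): third position 2-fold.
Codon 4 CAT (His): third position 2-fold.
Codon 5 CGG (Arg): third position 4-fold.
Codon 6 AGA (Arg): third position 2-fold.
Codon 7 ATA (Ile): third position 3-fold.
Codon 8 CCA (Pro): third position 4-fold.
Four-fold degenerate third positions: 2.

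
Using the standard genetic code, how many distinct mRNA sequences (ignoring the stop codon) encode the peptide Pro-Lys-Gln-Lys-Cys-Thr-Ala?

1024

Pro: 4 codons.
Lys: 2 codons.
Gln: 2 codons.
Lys: 2 codons.
Cys: 2 codons.
Thr: 4 codons.
Ala: 4 codons.
4 × 2 × 2 × 2 × 2 × 4 × 4 = 1024.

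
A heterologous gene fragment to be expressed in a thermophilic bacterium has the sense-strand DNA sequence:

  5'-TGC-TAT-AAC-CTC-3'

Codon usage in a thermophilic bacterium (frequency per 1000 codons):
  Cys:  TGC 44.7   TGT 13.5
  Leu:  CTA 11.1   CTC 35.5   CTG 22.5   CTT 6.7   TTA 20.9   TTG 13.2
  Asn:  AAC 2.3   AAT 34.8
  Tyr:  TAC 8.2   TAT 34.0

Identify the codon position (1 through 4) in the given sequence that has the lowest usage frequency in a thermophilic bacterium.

Codon 1 TGC (Cys): 44.7 per 1000.
Codon 2 TAT (Tyr): 34.0 per 1000.
Codon 3 AAC (Asn): 2.3 per 1000.
Codon 4 CTC (Leu): 35.5 per 1000.
Lowest frequency is 2.3 at codon 3.

3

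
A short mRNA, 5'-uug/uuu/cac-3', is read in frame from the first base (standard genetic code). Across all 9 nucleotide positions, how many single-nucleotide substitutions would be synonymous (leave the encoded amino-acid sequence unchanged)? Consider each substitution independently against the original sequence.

Codon 1 (UUG, Leu): 2 synonymous substitutions.
Codon 2 (UUU, Phe): 1 synonymous substitution.
Codon 3 (CAC, His): 1 synonymous substitution.
Total: 2 + 1 + 1 = 4.

4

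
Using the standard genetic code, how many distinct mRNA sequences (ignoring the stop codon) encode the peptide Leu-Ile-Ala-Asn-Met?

144

Leu: 6 codons.
Ile: 3 codons.
Ala: 4 codons.
Asn: 2 codons.
Met: 1 codon.
6 × 3 × 4 × 2 × 1 = 144.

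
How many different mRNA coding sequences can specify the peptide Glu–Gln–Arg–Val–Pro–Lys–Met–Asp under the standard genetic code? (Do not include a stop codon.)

Glu: 2 codons.
Gln: 2 codons.
Arg: 6 codons.
Val: 4 codons.
Pro: 4 codons.
Lys: 2 codons.
Met: 1 codon.
Asp: 2 codons.
2 × 2 × 6 × 4 × 4 × 2 × 1 × 2 = 1536.

1536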